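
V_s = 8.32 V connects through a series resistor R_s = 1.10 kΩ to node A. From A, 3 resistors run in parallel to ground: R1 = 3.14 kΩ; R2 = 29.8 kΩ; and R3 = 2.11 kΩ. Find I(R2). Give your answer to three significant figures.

Equivalent of the parallel group: R_p = 1.211 kΩ.
V_A = 8.32 × 1.211/2.311 = 4.359 V.
Branch current I = V_A/R2 = 4.359/29.8 = 0.1463 mA.

I ≈ 0.146 mA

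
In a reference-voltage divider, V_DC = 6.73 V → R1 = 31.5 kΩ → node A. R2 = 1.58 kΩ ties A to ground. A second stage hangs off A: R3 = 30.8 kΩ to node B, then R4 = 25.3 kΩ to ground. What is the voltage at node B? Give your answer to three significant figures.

Node A sees R2 in parallel with the series input of stage 2, R3 + R4 = 56.10 kΩ.
Effective lower resistance at A: R2 ‖ 56.10 = 1.537 kΩ.
V_A = 6.73 × 1.537/(31.5 + 1.537) = 0.3130 V.
Stage 2 is unloaded, so V_B = V_A · R4/(R3+R4) = 0.3130 × 25.3/56.10 = 0.1412 V.

V_B ≈ 0.141 V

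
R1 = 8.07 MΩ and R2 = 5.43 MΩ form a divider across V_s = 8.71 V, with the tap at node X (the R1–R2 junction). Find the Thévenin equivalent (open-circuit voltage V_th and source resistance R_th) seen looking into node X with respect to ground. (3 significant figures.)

V_th ≈ 3.50 V, R_th ≈ 3.25 MΩ

With X open, the divider is unloaded: V_th = 8.71 × 5.43/13.50 = 3.503 V.
Looking into X with the source shorted: R_th = R1·R2/(R1+R2) = 8.070 × 5.43/13.50 = 3.246 MΩ.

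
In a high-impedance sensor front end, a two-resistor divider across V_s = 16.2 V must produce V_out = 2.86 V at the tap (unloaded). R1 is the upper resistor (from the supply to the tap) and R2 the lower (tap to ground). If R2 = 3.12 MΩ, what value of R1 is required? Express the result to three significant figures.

R1 ≈ 14.6 MΩ

Required fraction k = V_out/V_s = 0.1765.
R1 = R2·(1/k − 1) = 3.12 × 4.664 = 14.55 MΩ.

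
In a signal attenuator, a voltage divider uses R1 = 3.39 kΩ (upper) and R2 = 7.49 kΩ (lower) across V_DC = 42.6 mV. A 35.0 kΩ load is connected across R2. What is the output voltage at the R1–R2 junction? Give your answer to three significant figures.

R2 ‖ R_L = (7.49 × 35.0)/(7.49 + 35.0) = 6.170 kΩ.
Now apply the divider: V_out = 42.6 × 0.6454 = 27.49 mV.

V_out ≈ 27.5 mV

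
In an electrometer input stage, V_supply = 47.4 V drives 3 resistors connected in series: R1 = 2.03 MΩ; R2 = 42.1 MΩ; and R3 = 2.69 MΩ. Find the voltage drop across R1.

Total series resistance ΣR = 2.03 + 42.1 + 2.69 = 46.82 MΩ.
Voltage divider: V = V_supply · (2.030 / 46.82) = 47.4 × 0.04336 = 2.055 V.

V ≈ 2.06 V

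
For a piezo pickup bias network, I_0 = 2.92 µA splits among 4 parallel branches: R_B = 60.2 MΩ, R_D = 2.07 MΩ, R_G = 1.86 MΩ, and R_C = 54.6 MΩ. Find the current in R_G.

I ≈ 1.49 µA

Conductances: ΣG = 1/60.2 + 1/2.07 + 1/1.86 + 1/54.6 = 1.056 (1/MΩ).
By the current-divider rule, I = I_0 · G_k/ΣG = 2.92 × 0.5093 = 1.487 µA.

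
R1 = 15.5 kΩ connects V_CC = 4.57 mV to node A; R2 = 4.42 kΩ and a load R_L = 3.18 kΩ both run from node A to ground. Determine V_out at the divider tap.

The load sits in parallel with R2, giving an effective lower resistance R2' = R2·R_L/(R2+R_L) = 1.849 kΩ.
Voltage divider with the loaded lower leg: V_out = 4.57 × 1.849/(15.5 + 1.849) = 4.57 × 0.1066 = 0.4872 mV.

V_out ≈ 0.487 mV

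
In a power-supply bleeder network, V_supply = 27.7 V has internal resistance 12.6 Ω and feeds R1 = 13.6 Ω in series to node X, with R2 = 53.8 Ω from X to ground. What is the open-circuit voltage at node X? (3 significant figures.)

V_th ≈ 18.6 V

R1' = 12.6 + 13.6 = 26.20 Ω (source resistance + R1).
With X open, the divider is unloaded: V_th = 27.7 × 53.8/80.00 = 18.63 V.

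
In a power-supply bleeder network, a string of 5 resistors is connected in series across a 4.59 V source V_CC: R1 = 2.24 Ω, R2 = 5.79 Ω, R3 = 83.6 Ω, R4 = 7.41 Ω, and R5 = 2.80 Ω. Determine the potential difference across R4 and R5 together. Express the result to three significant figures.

V ≈ 0.460 V

Total series resistance ΣR = 2.24 + 5.79 + 83.6 + 7.41 + 2.80 = 101.8 Ω.
R_{R4..R5} = 7.41 + 2.80 = 10.21 Ω.
V = V_CC · R/ΣR = 4.59 × 0.1003 = 0.4602 V.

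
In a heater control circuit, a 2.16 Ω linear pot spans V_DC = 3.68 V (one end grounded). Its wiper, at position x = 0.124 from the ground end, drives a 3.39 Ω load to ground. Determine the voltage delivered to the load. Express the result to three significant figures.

Split the track: R_lower = x·R_p = 0.2678 Ω, R_upper = (1−x)·R_p = 1.892 Ω.
(x·R_p) ‖ R_L = 0.2482 Ω.
V_out = 3.68 × 0.2482/(1.892 + 0.2482) = 0.4268 V.

V_out ≈ 0.427 V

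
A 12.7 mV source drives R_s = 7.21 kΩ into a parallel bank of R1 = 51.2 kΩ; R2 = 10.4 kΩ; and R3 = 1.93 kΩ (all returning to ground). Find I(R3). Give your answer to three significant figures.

I ≈ 1.18 µA

Parallel bank: R_p = 1/(1/51.2 + 1/10.4 + 1/1.93) = 1.578 kΩ.
V_A by voltage divider: V_A = 12.7 × 1.578/(7.21 + 1.578) = 2.280 mV.
I(R3) = V_A / R3 = 2.280/1.93 = 1.181 µA.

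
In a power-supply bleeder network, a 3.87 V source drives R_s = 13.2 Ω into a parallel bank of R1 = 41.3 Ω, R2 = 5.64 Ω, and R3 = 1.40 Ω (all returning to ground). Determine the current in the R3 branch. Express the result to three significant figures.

Combine the parallel branches: R_p = (1/41.3 + 1/5.64 + 1/1.40)⁻¹ = 1.092 Ω.
V_A = 3.87 × 1.092/14.29 = 0.2957 V.
I(R3) = V_A / R3 = 0.2957/1.40 = 0.2112 A.
(Check via current divider: I_total = 0.2708 A; share G_k/ΣG = 0.7800 → same result.)

I ≈ 0.211 A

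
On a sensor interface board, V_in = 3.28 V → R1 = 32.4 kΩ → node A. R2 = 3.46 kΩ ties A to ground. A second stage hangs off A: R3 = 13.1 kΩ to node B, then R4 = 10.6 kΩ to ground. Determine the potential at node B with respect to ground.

V_B ≈ 0.125 V

The second stage (R3 + R4 = 23.70 kΩ) loads node A in parallel with R2.
R2 ‖ (R3+R4) = 3.019 kΩ.
V_A = 3.28 × 3.019/(32.4 + 3.019) = 0.2796 V.
Stage 2 is unloaded, so V_B = V_A · R4/(R3+R4) = 0.2796 × 10.6/23.70 = 0.1251 V.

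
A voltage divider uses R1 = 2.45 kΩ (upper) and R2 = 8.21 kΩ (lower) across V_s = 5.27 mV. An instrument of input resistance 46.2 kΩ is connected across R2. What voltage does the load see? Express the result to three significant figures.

V_out ≈ 3.90 mV

The load sits in parallel with R2, giving an effective lower resistance R2' = R2·R_L/(R2+R_L) = 6.971 kΩ.
Voltage divider with the loaded lower leg: V_out = 5.27 × 6.971/(2.45 + 6.971) = 5.27 × 0.7399 = 3.900 mV.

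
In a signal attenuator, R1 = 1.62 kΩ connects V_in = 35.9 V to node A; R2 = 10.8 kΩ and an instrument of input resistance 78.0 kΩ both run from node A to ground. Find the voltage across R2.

The load sits in parallel with R2, giving an effective lower resistance R2' = R2·R_L/(R2+R_L) = 9.486 kΩ.
Then V_out = V_in · R2'/(R1 + R2') = 35.9 × 9.486/11.11 = 30.66 V.

V_out ≈ 30.7 V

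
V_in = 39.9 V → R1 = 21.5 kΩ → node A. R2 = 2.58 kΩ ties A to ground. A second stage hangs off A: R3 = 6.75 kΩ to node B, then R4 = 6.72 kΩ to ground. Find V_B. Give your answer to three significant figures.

V_B ≈ 1.82 V

The second stage (R3 + R4 = 13.47 kΩ) loads node A in parallel with R2.
R2 ‖ (R3+R4) = 2.165 kΩ.
First divider: V_A = V_in · 2.165/(21.5 + 2.165) = 3.651 V.
Stage 2 is unloaded, so V_B = V_A · R4/(R3+R4) = 3.651 × 6.72/13.47 = 1.821 V.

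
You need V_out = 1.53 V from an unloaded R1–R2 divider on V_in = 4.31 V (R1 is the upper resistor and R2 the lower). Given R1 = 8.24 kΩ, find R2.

R2 ≈ 4.53 kΩ

The divider ratio is R2/(R1+R2) = 1.53/4.31 = 0.3550.
So R2 = R1 · V_out/(V_in − V_out) = 8.24 × 1.53/(4.31 − 1.53) = 8.24 × 0.5504 = 4.535 kΩ.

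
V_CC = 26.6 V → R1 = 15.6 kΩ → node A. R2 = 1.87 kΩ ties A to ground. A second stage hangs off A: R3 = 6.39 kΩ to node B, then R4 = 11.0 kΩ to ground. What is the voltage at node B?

V_B ≈ 1.64 V

Looking into the second stage from A: R3 + R4 = 17.39 kΩ appears in parallel with R2.
R2 ‖ (R3+R4) = 1.688 kΩ.
First divider: V_A = V_CC · 1.688/(15.6 + 1.688) = 2.598 V.
Stage 2 is unloaded, so V_B = V_A · R4/(R3+R4) = 2.598 × 11.0/17.39 = 1.643 V.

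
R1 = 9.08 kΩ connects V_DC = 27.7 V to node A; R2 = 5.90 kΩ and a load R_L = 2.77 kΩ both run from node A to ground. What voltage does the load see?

First combine the lower leg with the load: R2 ‖ R_L = 1.885 kΩ.
Now apply the divider: V_out = 27.7 × 0.1719 = 4.762 V.

V_out ≈ 4.76 V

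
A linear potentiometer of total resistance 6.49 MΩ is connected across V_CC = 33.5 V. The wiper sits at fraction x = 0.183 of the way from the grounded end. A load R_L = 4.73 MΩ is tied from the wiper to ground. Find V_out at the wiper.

V_out ≈ 5.09 V

The pot divides into 5.302 MΩ above the wiper and 1.188 MΩ below.
(x·R_p) ‖ R_L = 0.9493 MΩ.
Then V_out = V_CC · 0.9493/(5.302 + 0.9493) = 5.087 V.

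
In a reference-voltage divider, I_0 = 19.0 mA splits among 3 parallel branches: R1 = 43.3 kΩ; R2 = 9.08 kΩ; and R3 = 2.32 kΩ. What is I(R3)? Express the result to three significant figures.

I ≈ 14.5 mA

Conductances: ΣG = 1/43.3 + 1/9.08 + 1/2.32 = 0.5643 (1/kΩ).
Current divider: I(R3) = I_0 · G_k/ΣG = 19.0 × (0.4310/0.5643) = 19.0 × 0.7639 = 14.51 mA.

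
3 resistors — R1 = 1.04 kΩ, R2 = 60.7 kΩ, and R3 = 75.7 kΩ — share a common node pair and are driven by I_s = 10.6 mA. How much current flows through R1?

ΣG = 1/1.04 + 1/60.7 + 1/75.7 = 0.9912.
By the current-divider rule, I = I_s · G_k/ΣG = 10.6 × 0.9701 = 10.28 mA.

I ≈ 10.3 mA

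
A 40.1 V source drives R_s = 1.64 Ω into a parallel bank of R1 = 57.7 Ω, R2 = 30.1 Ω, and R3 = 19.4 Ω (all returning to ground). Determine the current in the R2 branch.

Equivalent of the parallel group: R_p = 9.794 Ω.
V_A = 40.1 × 9.794/11.43 = 34.35 V.
I(R2) = V_A / R2 = 34.35/30.1 = 1.141 A.

I ≈ 1.14 A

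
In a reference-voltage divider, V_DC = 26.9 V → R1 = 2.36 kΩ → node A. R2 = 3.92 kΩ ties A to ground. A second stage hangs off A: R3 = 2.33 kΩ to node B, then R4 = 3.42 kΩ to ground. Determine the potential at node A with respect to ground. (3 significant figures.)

V_A ≈ 13.4 V

Node A sees R2 in parallel with the series input of stage 2, R3 + R4 = 5.750 kΩ.
Effective lower resistance at A: R2 ‖ 5.750 = 2.331 kΩ.
So V_A = 26.9 × 0.4969 = 13.37 V.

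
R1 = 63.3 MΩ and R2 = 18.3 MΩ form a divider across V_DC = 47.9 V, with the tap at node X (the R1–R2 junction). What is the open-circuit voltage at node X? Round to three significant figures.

V_th ≈ 10.7 V

With X open, the divider is unloaded: V_th = 47.9 × 18.3/81.60 = 10.74 V.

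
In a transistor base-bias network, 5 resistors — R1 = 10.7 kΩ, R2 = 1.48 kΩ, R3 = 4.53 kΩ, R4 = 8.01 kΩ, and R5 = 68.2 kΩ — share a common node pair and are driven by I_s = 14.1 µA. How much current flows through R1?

I ≈ 1.17 µA

Total conductance ΣG = 1/10.7 + 1/1.48 + 1/4.53 + 1/8.01 + 1/68.2 = 1.129 (units of 1/kΩ).
By the current-divider rule, I = I_s · G_k/ΣG = 14.1 × 0.08275 = 1.167 µA.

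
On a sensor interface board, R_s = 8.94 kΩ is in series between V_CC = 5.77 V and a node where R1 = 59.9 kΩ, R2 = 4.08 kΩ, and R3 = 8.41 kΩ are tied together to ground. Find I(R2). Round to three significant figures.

Combine the parallel branches: R_p = (1/59.9 + 1/4.08 + 1/8.41)⁻¹ = 2.627 kΩ.
V_A = 5.77 × 2.627/11.57 = 1.310 V.
Branch current I = V_A/R2 = 1.310/4.08 = 0.3212 mA.

I ≈ 0.321 mA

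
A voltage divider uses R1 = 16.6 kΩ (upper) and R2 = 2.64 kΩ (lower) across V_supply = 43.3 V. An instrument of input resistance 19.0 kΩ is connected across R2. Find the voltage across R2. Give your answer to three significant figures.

V_out ≈ 5.31 V

First combine the lower leg with the load: R2 ‖ R_L = 2.318 kΩ.
Now apply the divider: V_out = 43.3 × 0.1225 = 5.305 V.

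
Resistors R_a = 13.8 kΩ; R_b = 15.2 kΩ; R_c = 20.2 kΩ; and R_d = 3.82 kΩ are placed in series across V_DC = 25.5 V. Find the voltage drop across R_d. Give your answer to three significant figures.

ΣR = 13.8 + 15.2 + 20.2 + 3.82 = 53.02 kΩ.
Voltage divider: V = V_DC · (3.820 / 53.02) = 25.5 × 0.07205 = 1.837 V.

V ≈ 1.84 V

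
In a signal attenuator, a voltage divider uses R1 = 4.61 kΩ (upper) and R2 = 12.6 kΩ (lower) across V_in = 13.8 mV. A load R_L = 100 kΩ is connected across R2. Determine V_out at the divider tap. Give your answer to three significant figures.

V_out ≈ 9.77 mV

The load sits in parallel with R2, giving an effective lower resistance R2' = R2·R_L/(R2+R_L) = 11.19 kΩ.
Voltage divider with the loaded lower leg: V_out = 13.8 × 11.19/(4.61 + 11.19) = 13.8 × 0.7082 = 9.774 mV.
(Unloaded it would be 10.1 mV; the load pulls it down.)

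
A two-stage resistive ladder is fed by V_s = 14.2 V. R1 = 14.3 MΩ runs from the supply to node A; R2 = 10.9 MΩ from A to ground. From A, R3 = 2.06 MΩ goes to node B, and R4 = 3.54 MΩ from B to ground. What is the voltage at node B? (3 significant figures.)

Node A sees R2 in parallel with the series input of stage 2, R3 + R4 = 5.600 MΩ.
Effective lower resistance at A: R2 ‖ 5.600 = 3.699 MΩ.
So V_A = 14.2 × 0.2055 = 2.919 V.
Stage 2 is unloaded, so V_B = V_A · R4/(R3+R4) = 2.919 × 3.54/5.600 = 1.845 V.

V_B ≈ 1.84 V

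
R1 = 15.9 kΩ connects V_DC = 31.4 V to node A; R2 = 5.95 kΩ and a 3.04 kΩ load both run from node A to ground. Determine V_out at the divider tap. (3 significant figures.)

First combine the lower leg with the load: R2 ‖ R_L = 2.012 kΩ.
Voltage divider with the loaded lower leg: V_out = 31.4 × 2.012/(15.9 + 2.012) = 31.4 × 0.1123 = 3.527 V.

V_out ≈ 3.53 V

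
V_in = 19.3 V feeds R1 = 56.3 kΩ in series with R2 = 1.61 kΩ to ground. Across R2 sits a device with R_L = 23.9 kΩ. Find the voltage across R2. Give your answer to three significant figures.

V_out ≈ 0.504 V

First combine the lower leg with the load: R2 ‖ R_L = 1.508 kΩ.
Then V_out = V_in · R2'/(R1 + R2') = 19.3 × 1.508/57.81 = 0.5036 V.
(Unloaded it would be 0.537 V; the load pulls it down.)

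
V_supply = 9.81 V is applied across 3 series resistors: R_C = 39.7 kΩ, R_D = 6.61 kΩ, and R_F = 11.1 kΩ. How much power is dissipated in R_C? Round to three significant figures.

P ≈ 1.16 mW

ΣR = 57.41 kΩ → I = 9.81/57.41 = 0.1709 mA.
V(R_C) = I·R = 6.784 V; P = V·I = 6.784 × 0.1709 = 1.159 mW.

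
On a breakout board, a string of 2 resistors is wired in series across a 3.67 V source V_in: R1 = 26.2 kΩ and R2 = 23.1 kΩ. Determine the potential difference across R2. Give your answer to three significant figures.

Series total: ΣR = 26.2 + 23.1 = 49.30 kΩ.
By the voltage-divider rule, V = 3.67 × 23.10/49.30 = 1.720 V.

V ≈ 1.72 V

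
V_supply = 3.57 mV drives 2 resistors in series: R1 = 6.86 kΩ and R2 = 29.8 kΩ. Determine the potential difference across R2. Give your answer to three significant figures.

Total series resistance ΣR = 6.86 + 29.8 = 36.66 kΩ.
By the voltage-divider rule, V = 3.57 × 29.80/36.66 = 2.902 mV.

V ≈ 2.90 mV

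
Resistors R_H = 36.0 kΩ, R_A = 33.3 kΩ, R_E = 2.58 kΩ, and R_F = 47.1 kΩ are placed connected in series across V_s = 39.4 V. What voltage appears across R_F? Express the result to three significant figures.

V ≈ 15.6 V

Series total: ΣR = 36.0 + 33.3 + 2.58 + 47.1 = 119.0 kΩ.
V = V_s · R/ΣR = 39.4 × 0.3959 = 15.60 V.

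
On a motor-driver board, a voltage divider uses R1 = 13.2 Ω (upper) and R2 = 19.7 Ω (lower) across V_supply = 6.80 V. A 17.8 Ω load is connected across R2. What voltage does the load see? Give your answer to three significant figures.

V_out ≈ 2.82 V

First combine the lower leg with the load: R2 ‖ R_L = 9.351 Ω.
Then V_out = V_supply · R2'/(R1 + R2') = 6.80 × 9.351/22.55 = 2.820 V.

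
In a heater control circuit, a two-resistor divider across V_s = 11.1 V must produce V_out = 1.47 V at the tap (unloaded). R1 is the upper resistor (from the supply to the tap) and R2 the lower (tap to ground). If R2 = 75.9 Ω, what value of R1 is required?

R1 ≈ 497 Ω

Required fraction k = V_out/V_s = 0.1324.
R1 = R2·(1/k − 1) = 75.9 × 6.551 = 497.2 Ω.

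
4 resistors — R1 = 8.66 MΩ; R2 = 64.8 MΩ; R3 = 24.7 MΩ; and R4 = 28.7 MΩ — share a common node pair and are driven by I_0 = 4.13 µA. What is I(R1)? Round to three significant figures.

Conductances: ΣG = 1/8.66 + 1/64.8 + 1/24.7 + 1/28.7 = 0.2062 (1/MΩ).
R1 takes the fraction G_k/ΣG = 0.1155/0.2062 = 0.5599, so I = 4.13 × 0.5599 = 2.312 µA.

I ≈ 2.31 µA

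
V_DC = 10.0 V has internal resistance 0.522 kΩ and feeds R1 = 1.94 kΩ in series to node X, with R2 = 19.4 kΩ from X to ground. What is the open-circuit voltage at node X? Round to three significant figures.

R1' = 0.522 + 1.94 = 2.462 kΩ (source resistance + R1).
V_th is the unloaded tap voltage: V_DC · R2/(R1'+R2) = 10.0 × 0.8874 = 8.874 V.

V_th ≈ 8.87 V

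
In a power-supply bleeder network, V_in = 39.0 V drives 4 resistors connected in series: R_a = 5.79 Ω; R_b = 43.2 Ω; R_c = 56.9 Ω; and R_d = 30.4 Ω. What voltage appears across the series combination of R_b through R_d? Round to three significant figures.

V ≈ 37.3 V

Series total: ΣR = 5.79 + 43.2 + 56.9 + 30.4 = 136.3 Ω.
R_{R_b..R_d} = 43.2 + 56.9 + 30.4 = 130.5 Ω.
V = V_in · R/ΣR = 39.0 × 0.9575 = 37.34 V.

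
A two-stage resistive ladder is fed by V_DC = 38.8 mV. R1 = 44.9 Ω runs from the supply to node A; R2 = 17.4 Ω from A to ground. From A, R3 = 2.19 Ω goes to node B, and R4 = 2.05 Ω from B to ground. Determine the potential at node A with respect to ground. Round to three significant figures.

V_A ≈ 2.74 mV

Looking into the second stage from A: R3 + R4 = 4.240 Ω appears in parallel with R2.
R2 ‖ (R3+R4) = 3.409 Ω.
So V_A = 38.8 × 0.07057 = 2.738 mV.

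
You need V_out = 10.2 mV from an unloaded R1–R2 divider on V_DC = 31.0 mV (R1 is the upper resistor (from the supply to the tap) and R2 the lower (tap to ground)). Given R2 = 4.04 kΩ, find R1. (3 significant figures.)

V_out/V_DC = R2/(R1+R2) = 0.3290.
So R1 = R2 · (V_DC/V_out − 1) = 4.04 × (31.0/10.2 − 1) = 4.04 × 2.039 = 8.238 kΩ.

R1 ≈ 8.24 kΩ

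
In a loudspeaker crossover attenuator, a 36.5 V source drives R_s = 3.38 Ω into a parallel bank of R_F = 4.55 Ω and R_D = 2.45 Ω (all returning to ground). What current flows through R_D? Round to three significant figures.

I ≈ 4.77 A

Combine the parallel branches: R_p = (1/4.55 + 1/2.45)⁻¹ = 1.593 Ω.
V_A by voltage divider: V_A = 36.5 × 1.593/(3.38 + 1.593) = 11.69 V.
Branch current I = V_A/R_D = 11.69/2.45 = 4.771 A.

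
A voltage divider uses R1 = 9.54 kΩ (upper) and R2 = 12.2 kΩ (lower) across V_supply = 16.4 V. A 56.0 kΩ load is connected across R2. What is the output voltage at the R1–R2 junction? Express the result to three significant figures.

V_out ≈ 8.40 V

R2 ‖ R_L = (12.2 × 56.0)/(12.2 + 56.0) = 10.02 kΩ.
Then V_out = V_supply · R2'/(R1 + R2') = 16.4 × 10.02/19.56 = 8.400 V.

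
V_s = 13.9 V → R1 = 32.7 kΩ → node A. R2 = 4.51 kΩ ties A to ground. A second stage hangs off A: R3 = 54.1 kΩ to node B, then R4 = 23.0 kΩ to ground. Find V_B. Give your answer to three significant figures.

V_B ≈ 0.478 V

The second stage (R3 + R4 = 77.10 kΩ) loads node A in parallel with R2.
R2 ‖ (R3+R4) = 4.261 kΩ.
So V_A = 13.9 × 0.1153 = 1.602 V.
Stage 2 is unloaded, so V_B = V_A · R4/(R3+R4) = 1.602 × 23.0/77.10 = 0.4780 V.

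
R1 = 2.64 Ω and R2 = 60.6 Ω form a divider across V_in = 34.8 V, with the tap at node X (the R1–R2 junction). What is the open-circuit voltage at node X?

V_th is the unloaded tap voltage: V_in · R2/(R1+R2) = 34.8 × 0.9583 = 33.35 V.

V_th ≈ 33.3 V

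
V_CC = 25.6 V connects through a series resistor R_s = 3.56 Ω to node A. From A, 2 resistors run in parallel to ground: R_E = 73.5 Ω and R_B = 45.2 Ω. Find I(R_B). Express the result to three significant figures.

Equivalent of the parallel group: R_p = 27.99 Ω.
V_A = 25.6 × 27.99/31.55 = 22.71 V.
I(R_B) = V_A / R_B = 22.71/45.2 = 0.5025 A.
(Equivalently: I_total = 0.8115 A, then current-divider fraction G_k/ΣG = 0.6192.)

I ≈ 0.502 A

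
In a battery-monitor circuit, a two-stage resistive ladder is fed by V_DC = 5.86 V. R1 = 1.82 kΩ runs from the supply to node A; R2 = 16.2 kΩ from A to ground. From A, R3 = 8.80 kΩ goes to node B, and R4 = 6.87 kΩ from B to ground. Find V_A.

V_A ≈ 4.77 V

Looking into the second stage from A: R3 + R4 = 15.67 kΩ appears in parallel with R2.
R2 ‖ (R3+R4) = 7.965 kΩ.
First divider: V_A = V_DC · 7.965/(1.82 + 7.965) = 4.770 V.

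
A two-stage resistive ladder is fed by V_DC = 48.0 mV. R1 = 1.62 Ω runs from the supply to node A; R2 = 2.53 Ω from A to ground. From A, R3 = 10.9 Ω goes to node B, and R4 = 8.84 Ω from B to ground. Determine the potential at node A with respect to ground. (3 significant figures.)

V_A ≈ 27.9 mV

Node A sees R2 in parallel with the series input of stage 2, R3 + R4 = 19.74 Ω.
Effective lower resistance at A: R2 ‖ 19.74 = 2.243 Ω.
So V_A = 48.0 × 0.5806 = 27.87 mV.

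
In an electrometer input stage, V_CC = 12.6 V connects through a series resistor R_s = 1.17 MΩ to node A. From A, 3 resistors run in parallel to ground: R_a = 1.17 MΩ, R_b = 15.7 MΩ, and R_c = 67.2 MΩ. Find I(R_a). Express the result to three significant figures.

Equivalent of the parallel group: R_p = 1.071 MΩ.
V_A by voltage divider: V_A = 12.6 × 1.071/(1.17 + 1.071) = 6.023 V.
I(R_a) = V_A / R_a = 6.023/1.17 = 5.148 µA.
(Check via current divider: I_total = 5.621 µA; share G_k/ΣG = 0.9158 → same result.)

I ≈ 5.15 µA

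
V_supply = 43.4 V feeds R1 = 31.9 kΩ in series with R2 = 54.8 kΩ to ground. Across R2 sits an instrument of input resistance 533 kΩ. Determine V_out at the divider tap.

V_out ≈ 26.4 V

The load sits in parallel with R2, giving an effective lower resistance R2' = R2·R_L/(R2+R_L) = 49.69 kΩ.
Now apply the divider: V_out = 43.4 × 0.6090 = 26.43 V.
(Unloaded it would be 27.4 V; the load pulls it down.)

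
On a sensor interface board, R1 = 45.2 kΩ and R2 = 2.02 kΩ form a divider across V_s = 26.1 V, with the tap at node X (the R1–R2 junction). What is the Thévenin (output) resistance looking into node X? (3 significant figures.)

R_th ≈ 1.93 kΩ

Zeroing V_s shorts the top of R1 to ground, so R_th = R1 ‖ R2 = 1.934 kΩ.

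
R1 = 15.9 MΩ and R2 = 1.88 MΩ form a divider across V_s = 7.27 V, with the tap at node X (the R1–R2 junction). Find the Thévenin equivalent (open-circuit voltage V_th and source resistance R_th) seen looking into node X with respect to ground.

V_th ≈ 0.769 V, R_th ≈ 1.68 MΩ

V_th is the unloaded tap voltage: V_s · R2/(R1+R2) = 7.27 × 0.1057 = 0.7687 V.
Zeroing V_s shorts the top of R1 to ground, so R_th = R1 ‖ R2 = 1.681 MΩ.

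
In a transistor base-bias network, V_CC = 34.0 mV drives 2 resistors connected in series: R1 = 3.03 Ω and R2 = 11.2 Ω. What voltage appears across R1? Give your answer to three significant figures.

ΣR = 3.03 + 11.2 = 14.23 Ω.
Voltage divider: V = V_CC · (3.030 / 14.23) = 34.0 × 0.2129 = 7.240 mV.

V ≈ 7.24 mV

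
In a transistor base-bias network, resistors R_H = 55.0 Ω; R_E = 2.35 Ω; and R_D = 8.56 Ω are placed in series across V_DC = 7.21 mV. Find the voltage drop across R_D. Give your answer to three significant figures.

V ≈ 0.936 mV

Total series resistance ΣR = 55.0 + 2.35 + 8.56 = 65.91 Ω.
Voltage divider: V = V_DC · (8.560 / 65.91) = 7.21 × 0.1299 = 0.9364 mV.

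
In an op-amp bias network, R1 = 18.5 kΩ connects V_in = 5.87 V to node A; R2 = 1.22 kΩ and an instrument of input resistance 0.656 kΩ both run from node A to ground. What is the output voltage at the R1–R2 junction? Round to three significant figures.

First combine the lower leg with the load: R2 ‖ R_L = 0.4266 kΩ.
Then V_out = V_in · R2'/(R1 + R2') = 5.87 × 0.4266/18.93 = 0.1323 V.

V_out ≈ 0.132 V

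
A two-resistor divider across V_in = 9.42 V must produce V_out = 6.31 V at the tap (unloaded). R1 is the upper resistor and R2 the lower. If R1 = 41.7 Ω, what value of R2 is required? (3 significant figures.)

V_out/V_in = R2/(R1+R2) = 0.6699.
R2 = R1 · 0.6699/(1 − 0.6699) = 84.61 Ω.

R2 ≈ 84.6 Ω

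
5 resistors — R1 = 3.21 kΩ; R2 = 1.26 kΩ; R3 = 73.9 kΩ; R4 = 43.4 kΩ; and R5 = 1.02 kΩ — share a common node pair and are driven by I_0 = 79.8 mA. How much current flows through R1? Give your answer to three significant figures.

Conductances: ΣG = 1/3.21 + 1/1.26 + 1/73.9 + 1/43.4 + 1/1.02 = 2.122 (1/kΩ).
R1 takes the fraction G_k/ΣG = 0.3115/2.122 = 0.1468, so I = 79.8 × 0.1468 = 11.71 mA.

I ≈ 11.7 mA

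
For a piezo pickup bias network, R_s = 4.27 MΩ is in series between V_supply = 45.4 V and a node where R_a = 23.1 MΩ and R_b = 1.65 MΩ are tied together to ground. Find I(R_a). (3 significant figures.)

I ≈ 0.521 µA

Parallel bank: R_p = 1/(1/23.1 + 1/1.65) = 1.540 MΩ.
V_A = 45.4 × 1.540/5.810 = 12.03 V.
I(R_a) = V_A / R_a = 12.03/23.1 = 0.5209 µA.
(Check via current divider: I_total = 7.814 µA; share G_k/ΣG = 0.06667 → same result.)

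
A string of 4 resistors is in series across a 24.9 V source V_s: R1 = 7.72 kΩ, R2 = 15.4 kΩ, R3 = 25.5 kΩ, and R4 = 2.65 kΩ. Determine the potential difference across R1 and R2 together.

V ≈ 11.2 V

Total series resistance ΣR = 7.72 + 15.4 + 25.5 + 2.65 = 51.27 kΩ.
R_{R1..R2} = 7.72 + 15.4 = 23.12 kΩ.
Voltage divider: V = V_s · (23.12 / 51.27) = 24.9 × 0.4509 = 11.23 V.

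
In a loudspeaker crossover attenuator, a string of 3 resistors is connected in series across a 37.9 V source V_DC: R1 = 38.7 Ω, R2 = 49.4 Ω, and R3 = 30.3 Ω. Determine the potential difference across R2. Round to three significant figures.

V ≈ 15.8 V

ΣR = 38.7 + 49.4 + 30.3 = 118.4 Ω.
By the voltage-divider rule, V = 37.9 × 49.40/118.4 = 15.81 V.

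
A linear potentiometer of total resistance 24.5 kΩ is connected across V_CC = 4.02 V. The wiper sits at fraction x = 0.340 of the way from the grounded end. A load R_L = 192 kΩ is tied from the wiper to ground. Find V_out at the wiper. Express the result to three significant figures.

V_out ≈ 1.33 V

The pot divides into 16.17 kΩ above the wiper and 8.330 kΩ below.
R_L loads the lower segment: effective lower R = 7.984 kΩ.
Loaded-divider output: V_out = 4.02 × 0.3305 = 1.329 V.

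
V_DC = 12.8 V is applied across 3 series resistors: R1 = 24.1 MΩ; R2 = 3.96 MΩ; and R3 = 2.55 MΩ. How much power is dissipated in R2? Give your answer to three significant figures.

P ≈ 0.692 µW

The common current is I = 12.8/30.61 = 0.4182 µA.
V(R2) = I·R = 1.656 V; P = V·I = 1.656 × 0.4182 = 0.6925 µW.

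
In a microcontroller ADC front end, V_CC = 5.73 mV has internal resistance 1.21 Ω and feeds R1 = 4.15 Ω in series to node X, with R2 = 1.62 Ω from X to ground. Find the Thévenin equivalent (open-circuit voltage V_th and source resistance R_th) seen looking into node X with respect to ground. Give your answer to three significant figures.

V_th ≈ 1.33 mV, R_th ≈ 1.24 Ω

R1' = 1.21 + 4.15 = 5.360 Ω (source resistance + R1).
V_th is the unloaded tap voltage: V_CC · R2/(R1'+R2) = 5.73 × 0.2321 = 1.330 mV.
Looking into X with the source shorted: R_th = R1'·R2/(R1'+R2) = 5.360 × 1.62/6.980 = 1.244 Ω.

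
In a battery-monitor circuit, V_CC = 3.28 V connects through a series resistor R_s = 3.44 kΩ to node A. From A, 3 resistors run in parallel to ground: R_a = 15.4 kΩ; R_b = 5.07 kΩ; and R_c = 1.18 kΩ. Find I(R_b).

I ≈ 0.134 mA

Parallel bank: R_p = 1/(1/15.4 + 1/5.07 + 1/1.18) = 0.9012 kΩ.
V_A = 3.28 × 0.9012/4.341 = 0.6809 V.
I(R_b) = V_A / R_b = 0.6809/5.07 = 0.1343 mA.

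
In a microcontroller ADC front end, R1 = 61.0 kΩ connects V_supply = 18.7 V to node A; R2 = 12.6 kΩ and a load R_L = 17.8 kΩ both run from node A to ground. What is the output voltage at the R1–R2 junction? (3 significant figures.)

First combine the lower leg with the load: R2 ‖ R_L = 7.378 kΩ.
Voltage divider with the loaded lower leg: V_out = 18.7 × 7.378/(61.0 + 7.378) = 18.7 × 0.1079 = 2.018 V.
(Unloaded it would be 3.20 V; the load pulls it down.)

V_out ≈ 2.02 V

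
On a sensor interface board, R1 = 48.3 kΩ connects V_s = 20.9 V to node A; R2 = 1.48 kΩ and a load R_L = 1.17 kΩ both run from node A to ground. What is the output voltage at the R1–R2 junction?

V_out ≈ 0.279 V

The load sits in parallel with R2, giving an effective lower resistance R2' = R2·R_L/(R2+R_L) = 0.6534 kΩ.
Then V_out = V_s · R2'/(R1 + R2') = 20.9 × 0.6534/48.95 = 0.2790 V.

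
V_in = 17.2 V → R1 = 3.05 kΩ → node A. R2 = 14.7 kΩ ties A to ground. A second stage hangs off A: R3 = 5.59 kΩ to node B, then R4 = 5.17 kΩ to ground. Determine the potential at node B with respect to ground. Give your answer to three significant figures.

V_B ≈ 5.54 V

Looking into the second stage from A: R3 + R4 = 10.76 kΩ appears in parallel with R2.
Effective lower resistance at A: R2 ‖ 10.76 = 6.213 kΩ.
First divider: V_A = V_in · 6.213/(3.05 + 6.213) = 11.54 V.
V_B = V_A × 0.4805 = 5.543 V.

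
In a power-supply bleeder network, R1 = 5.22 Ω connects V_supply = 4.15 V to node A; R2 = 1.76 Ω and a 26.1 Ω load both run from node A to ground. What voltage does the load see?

V_out ≈ 0.996 V

First combine the lower leg with the load: R2 ‖ R_L = 1.649 Ω.
Then V_out = V_supply · R2'/(R1 + R2') = 4.15 × 1.649/6.869 = 0.9962 V.
(Unloaded it would be 1.05 V; the load pulls it down.)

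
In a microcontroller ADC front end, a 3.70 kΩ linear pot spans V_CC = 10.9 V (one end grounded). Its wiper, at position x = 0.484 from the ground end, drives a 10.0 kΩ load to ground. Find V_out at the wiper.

V_out ≈ 4.83 V

Lower segment x·R_p = 1.791 kΩ; upper segment (1−x)·R_p = 1.909 kΩ.
(x·R_p) ‖ R_L = 1.519 kΩ.
Then V_out = V_CC · 1.519/(1.909 + 1.519) = 4.829 V.
(Unloaded: V_out = x·V_CC = 5.28 V.)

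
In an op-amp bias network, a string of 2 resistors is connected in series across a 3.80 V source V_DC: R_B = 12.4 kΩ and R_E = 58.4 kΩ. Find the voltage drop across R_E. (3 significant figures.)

Total series resistance ΣR = 12.4 + 58.4 = 70.80 kΩ.
V = V_DC · R/ΣR = 3.80 × 0.8249 = 3.134 V.

V ≈ 3.13 V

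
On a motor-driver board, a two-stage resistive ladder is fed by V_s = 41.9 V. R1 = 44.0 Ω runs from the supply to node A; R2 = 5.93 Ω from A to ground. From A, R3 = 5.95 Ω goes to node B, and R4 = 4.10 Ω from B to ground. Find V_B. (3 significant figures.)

V_B ≈ 1.34 V

Looking into the second stage from A: R3 + R4 = 10.05 Ω appears in parallel with R2.
Effective lower resistance at A: R2 ‖ 10.05 = 3.729 Ω.
First divider: V_A = V_s · 3.729/(44.0 + 3.729) = 3.274 V.
Then the unloaded second divider: V_B = V_A × R4/(R3+R4) = 3.274 × 0.4080 = 1.336 V.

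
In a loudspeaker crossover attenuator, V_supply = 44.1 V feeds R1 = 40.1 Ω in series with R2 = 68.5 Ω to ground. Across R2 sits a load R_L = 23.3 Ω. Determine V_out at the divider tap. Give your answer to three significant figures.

First combine the lower leg with the load: R2 ‖ R_L = 17.39 Ω.
Then V_out = V_supply · R2'/(R1 + R2') = 44.1 × 17.39/57.49 = 13.34 V.

V_out ≈ 13.3 V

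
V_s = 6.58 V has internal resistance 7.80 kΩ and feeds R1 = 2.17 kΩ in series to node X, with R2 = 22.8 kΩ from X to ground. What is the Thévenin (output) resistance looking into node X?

R_th ≈ 6.94 kΩ

R1' = 7.80 + 2.17 = 9.970 kΩ (source resistance + R1).
Zeroing V_s shorts the top of R1' to ground, so R_th = R1' ‖ R2 = 6.937 kΩ.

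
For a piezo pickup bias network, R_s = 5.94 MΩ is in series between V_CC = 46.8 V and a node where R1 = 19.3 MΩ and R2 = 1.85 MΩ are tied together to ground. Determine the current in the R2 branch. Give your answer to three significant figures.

Equivalent of the parallel group: R_p = 1.688 MΩ.
V_A = 46.8 × 1.688/7.628 = 10.36 V.
I(R2) = V_A / R2 = 10.36/1.85 = 5.599 µA.

I ≈ 5.60 µA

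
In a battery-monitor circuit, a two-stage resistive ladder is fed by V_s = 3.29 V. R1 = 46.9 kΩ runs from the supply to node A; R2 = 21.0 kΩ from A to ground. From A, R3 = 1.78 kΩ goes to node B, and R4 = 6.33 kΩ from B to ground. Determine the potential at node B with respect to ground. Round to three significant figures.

Node A sees R2 in parallel with the series input of stage 2, R3 + R4 = 8.110 kΩ.
R2 ‖ (R3+R4) = 5.851 kΩ.
So V_A = 3.29 × 0.1109 = 0.3649 V.
Then the unloaded second divider: V_B = V_A × R4/(R3+R4) = 0.3649 × 0.7805 = 0.2848 V.

V_B ≈ 0.285 V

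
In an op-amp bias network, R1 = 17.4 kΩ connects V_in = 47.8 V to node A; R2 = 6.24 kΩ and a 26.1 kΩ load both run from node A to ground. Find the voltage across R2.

V_out ≈ 10.7 V

R2 ‖ R_L = (6.24 × 26.1)/(6.24 + 26.1) = 5.036 kΩ.
Now apply the divider: V_out = 47.8 × 0.2245 = 10.73 V.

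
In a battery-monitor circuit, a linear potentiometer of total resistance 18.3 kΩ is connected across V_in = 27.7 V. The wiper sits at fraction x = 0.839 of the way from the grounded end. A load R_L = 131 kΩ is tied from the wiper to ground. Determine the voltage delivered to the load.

The pot divides into 2.946 kΩ above the wiper and 15.35 kΩ below.
R_L loads the lower segment: effective lower R = 13.74 kΩ.
Then V_out = V_in · 13.74/(2.946 + 13.74) = 22.81 V.
(Unloaded: V_out = x·V_in = 23.2 V.)

V_out ≈ 22.8 V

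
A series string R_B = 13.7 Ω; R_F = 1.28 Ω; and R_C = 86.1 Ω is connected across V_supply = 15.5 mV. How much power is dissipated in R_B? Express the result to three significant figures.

P ≈ 0.322 µW

ΣR = 101.1 Ω → I = 15.5/101.1 = 0.1533 mA.
V(R_B) = I·R = 2.101 mV; P = V·I = 2.101 × 0.1533 = 0.3221 µW.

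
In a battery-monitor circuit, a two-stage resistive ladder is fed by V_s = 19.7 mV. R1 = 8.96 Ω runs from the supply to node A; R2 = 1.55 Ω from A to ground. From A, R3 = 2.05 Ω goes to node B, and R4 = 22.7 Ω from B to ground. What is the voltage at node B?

V_B ≈ 2.53 mV

The second stage (R3 + R4 = 24.75 Ω) loads node A in parallel with R2.
R2 ‖ (R3+R4) = 1.459 Ω.
First divider: V_A = V_s · 1.459/(8.96 + 1.459) = 2.758 mV.
Stage 2 is unloaded, so V_B = V_A · R4/(R3+R4) = 2.758 × 22.7/24.75 = 2.530 mV.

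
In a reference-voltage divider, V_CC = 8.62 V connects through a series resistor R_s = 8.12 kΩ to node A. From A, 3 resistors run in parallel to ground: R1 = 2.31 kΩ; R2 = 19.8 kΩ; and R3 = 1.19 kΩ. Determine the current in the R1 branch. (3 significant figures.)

I ≈ 0.318 mA

Combine the parallel branches: R_p = (1/2.31 + 1/19.8 + 1/1.19)⁻¹ = 0.7554 kΩ.
V_A by voltage divider: V_A = 8.62 × 0.7554/(8.12 + 0.7554) = 0.7337 V.
Branch current I = V_A/R1 = 0.7337/2.31 = 0.3176 mA.
(Check via current divider: I_total = 0.9712 mA; share G_k/ΣG = 0.3270 → same result.)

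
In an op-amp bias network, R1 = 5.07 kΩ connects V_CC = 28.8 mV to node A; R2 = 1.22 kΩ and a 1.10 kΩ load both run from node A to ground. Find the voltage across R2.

R2 ‖ R_L = (1.22 × 1.10)/(1.22 + 1.10) = 0.5784 kΩ.
Now apply the divider: V_out = 28.8 × 0.1024 = 2.949 mV.

V_out ≈ 2.95 mV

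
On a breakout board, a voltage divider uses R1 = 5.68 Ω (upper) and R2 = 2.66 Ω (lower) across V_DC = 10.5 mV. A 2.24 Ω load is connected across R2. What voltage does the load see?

First combine the lower leg with the load: R2 ‖ R_L = 1.216 Ω.
Then V_out = V_DC · R2'/(R1 + R2') = 10.5 × 1.216/6.896 = 1.852 mV.

V_out ≈ 1.85 mV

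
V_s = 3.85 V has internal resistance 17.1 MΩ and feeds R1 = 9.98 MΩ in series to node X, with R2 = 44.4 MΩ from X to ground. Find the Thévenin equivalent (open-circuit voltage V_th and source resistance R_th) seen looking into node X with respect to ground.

R1' = 17.1 + 9.98 = 27.08 MΩ (source resistance + R1).
V_th is the unloaded tap voltage: V_s · R2/(R1'+R2) = 3.85 × 0.6212 = 2.391 V.
With V_s suppressed (replaced by a short), R_th = R1' ‖ R2 = (27.08 × 44.4)/(27.08 + 44.4) = 16.82 MΩ.

V_th ≈ 2.39 V, R_th ≈ 16.8 MΩ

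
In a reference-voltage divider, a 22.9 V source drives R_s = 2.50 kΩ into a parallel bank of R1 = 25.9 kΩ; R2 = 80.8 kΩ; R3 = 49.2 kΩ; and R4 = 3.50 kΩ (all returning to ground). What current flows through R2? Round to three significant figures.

I ≈ 0.150 mA

Equivalent of the parallel group: R_p = 2.801 kΩ.
Node voltage V_A = V_supply · R_p/(R_s + R_p) = 22.9 × 0.5284 = 12.10 V.
I(R2) = V_A / R2 = 12.10/80.8 = 0.1498 mA.
(Check via current divider: I_total = 4.320 mA; share G_k/ΣG = 0.03466 → same result.)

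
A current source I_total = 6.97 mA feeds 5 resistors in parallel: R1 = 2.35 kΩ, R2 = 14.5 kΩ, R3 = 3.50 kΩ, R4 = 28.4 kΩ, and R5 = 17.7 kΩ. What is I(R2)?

Total conductance ΣG = 1/2.35 + 1/14.5 + 1/3.50 + 1/28.4 + 1/17.7 = 0.8719 (units of 1/kΩ).
R2 takes the fraction G_k/ΣG = 0.06897/0.8719 = 0.07910, so I = 6.97 × 0.07910 = 0.5513 mA.

I ≈ 0.551 mA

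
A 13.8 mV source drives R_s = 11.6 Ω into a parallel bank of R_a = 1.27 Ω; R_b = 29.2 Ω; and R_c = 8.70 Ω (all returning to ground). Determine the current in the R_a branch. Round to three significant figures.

Equivalent of the parallel group: R_p = 1.068 Ω.
V_A = 13.8 × 1.068/12.67 = 1.163 mV.
I(R_a) = V_A / R_a = 1.163/1.27 = 0.9159 mA.
(Equivalently: I_total = 1.089 mA, then current-divider fraction G_k/ΣG = 0.8407.)

I ≈ 0.916 mA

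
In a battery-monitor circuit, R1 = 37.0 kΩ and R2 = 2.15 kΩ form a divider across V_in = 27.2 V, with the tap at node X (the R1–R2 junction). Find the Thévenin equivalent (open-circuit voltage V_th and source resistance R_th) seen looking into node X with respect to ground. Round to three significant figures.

V_th ≈ 1.49 V, R_th ≈ 2.03 kΩ

Open-circuit (no load on X): V_th = V_in · R2/(R1 + R2) = 27.2 × 2.15/(37.00 + 2.15) = 1.494 V.
Looking into X with the source shorted: R_th = R1·R2/(R1+R2) = 37.00 × 2.15/39.15 = 2.032 kΩ.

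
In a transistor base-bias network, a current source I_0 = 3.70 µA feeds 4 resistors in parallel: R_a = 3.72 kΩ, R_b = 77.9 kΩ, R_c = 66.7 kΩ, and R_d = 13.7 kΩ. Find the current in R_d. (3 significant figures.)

I ≈ 0.731 µA

Conductances: ΣG = 1/3.72 + 1/77.9 + 1/66.7 + 1/13.7 = 0.3696 (1/kΩ).
Current divider: I(R_d) = I_0 · G_k/ΣG = 3.70 × (0.07299/0.3696) = 3.70 × 0.1975 = 0.7306 µA.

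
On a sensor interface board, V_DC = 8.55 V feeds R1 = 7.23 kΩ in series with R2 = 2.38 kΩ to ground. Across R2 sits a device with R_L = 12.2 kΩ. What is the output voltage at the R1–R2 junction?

The load sits in parallel with R2, giving an effective lower resistance R2' = R2·R_L/(R2+R_L) = 1.991 kΩ.
Voltage divider with the loaded lower leg: V_out = 8.55 × 1.991/(7.23 + 1.991) = 8.55 × 0.2160 = 1.846 V.
(Unloaded it would be 2.12 V; the load pulls it down.)

V_out ≈ 1.85 V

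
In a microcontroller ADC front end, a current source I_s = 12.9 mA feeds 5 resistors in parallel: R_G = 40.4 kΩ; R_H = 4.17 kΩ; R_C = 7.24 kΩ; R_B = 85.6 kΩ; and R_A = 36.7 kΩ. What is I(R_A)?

I ≈ 0.796 mA

ΣG = 1/40.4 + 1/4.17 + 1/7.24 + 1/85.6 + 1/36.7 = 0.4416.
R_A takes the fraction G_k/ΣG = 0.02725/0.4416 = 0.06170, so I = 12.9 × 0.06170 = 0.7959 mA.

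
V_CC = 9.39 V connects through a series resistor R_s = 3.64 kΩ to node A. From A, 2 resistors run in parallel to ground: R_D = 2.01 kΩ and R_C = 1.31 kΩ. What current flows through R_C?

I ≈ 1.28 mA

Parallel bank: R_p = 1/(1/2.01 + 1/1.31) = 0.7931 kΩ.
Node voltage V_A = V_CC · R_p/(R_s + R_p) = 9.39 × 0.1789 = 1.680 V.
I(R_C) = V_A / R_C = 1.680/1.31 = 1.282 mA.
(Equivalently: I_total = 2.118 mA, then current-divider fraction G_k/ΣG = 0.6054.)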